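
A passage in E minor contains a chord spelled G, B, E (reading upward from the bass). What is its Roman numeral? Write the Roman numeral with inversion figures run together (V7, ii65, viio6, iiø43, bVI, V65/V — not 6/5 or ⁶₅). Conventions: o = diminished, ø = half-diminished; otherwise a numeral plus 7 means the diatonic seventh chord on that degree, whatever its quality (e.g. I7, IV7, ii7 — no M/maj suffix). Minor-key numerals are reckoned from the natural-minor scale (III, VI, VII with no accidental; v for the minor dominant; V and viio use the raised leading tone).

i6

Stacked in thirds the chord is E-G-B: a minor triad on E.
In E minor, E is the tonic; the diatonic minor triad there is i.
With G in the bass the chord is in first inversion, so the figured bass is 6.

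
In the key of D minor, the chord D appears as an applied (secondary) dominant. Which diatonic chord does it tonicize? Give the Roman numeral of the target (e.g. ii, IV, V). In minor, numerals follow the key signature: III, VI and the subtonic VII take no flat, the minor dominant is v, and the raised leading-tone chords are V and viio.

The chord is a major triad on D.
A dominant resolves down a perfect fifth: D → G. In D minor, G is scale degree 4, i.e. iv.

iv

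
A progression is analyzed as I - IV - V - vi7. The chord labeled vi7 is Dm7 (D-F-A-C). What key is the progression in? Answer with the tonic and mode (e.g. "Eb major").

F major

The chord Dm7 is a minor seventh chord rooted on D; its label is vi7.
Counting down 5 scale steps from D places the tonic on F; a minor seventh chord on degree 6 is diatonic only in major.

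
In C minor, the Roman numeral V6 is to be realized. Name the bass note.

V in C minor has root G; the chord is G-B-D.
The figure 6 means first inversion — the third is in the bass.

B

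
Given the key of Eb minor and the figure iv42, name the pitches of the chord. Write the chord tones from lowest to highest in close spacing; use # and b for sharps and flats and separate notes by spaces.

In Eb minor, scale degree 4 is Ab, and the diatonic chord built there is a minor seventh chord.
That chord is spelled Ab-Cb-Eb-Gb.
The figured bass 42 indicates third inversion, placing the seventh (Gb) in the bass: Gb-Ab-Cb-Eb.

Gb Ab Cb Eb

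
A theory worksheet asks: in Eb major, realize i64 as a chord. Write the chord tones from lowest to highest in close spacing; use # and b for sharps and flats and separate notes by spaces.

Bb Eb Gb

i64 is the minor tonic, borrowed from the parallel minor. In Eb major that root is Eb.
So the chord is Eb-Gb-Bb.
The figured bass 64 indicates second inversion, placing the fifth (Bb) in the bass: Bb-Eb-Gb.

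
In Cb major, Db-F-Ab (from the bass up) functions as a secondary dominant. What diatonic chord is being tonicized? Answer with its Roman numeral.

V

The chord is a major triad on Db.
A dominant resolves down a perfect fifth: Db → Gb. In Cb major, Gb is scale degree 5, i.e. V.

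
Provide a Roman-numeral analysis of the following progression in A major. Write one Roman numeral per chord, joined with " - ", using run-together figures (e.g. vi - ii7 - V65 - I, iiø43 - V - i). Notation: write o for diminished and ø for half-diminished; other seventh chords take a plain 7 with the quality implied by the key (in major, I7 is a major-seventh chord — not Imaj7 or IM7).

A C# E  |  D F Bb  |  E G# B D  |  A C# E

I - bII6 - V7 - I

A-C#-E: root A is the tonic; major triad there is I.
D-F-Bb: major triad on Bb — chromatic; Bb is the lowered second degree, so this is the Neapolitan sixth, bII6 (third, D, in the bass — hence the 6).
E-G#-B-D: dominant seventh chord on E = scale degree 5 → V7.
A-C#-E has root A, degree 1 in A major, so I.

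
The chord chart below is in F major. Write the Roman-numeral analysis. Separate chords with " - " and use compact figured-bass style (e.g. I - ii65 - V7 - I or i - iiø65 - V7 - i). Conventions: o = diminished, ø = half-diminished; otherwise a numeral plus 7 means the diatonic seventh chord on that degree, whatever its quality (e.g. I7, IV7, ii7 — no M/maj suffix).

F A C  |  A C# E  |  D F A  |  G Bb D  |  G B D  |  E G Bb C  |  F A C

I - V/vi - vi - ii - V/V - V65 - I

F-A-C has root F, degree 1 in F major, so I.
A-C#-E: a major triad on A, the applied dominant of vi → V/vi.
D-F-A: minor triad on D = scale degree 6 → vi.
G-Bb-D has root G, degree 2 in F major, so ii.
G-B-D: a major triad on G, the applied dominant of V → V/V.
E-G-Bb-C: root C is the dominant; dominant seventh chord there is V65.
F-A-C: major triad on F = scale degree 1 → I.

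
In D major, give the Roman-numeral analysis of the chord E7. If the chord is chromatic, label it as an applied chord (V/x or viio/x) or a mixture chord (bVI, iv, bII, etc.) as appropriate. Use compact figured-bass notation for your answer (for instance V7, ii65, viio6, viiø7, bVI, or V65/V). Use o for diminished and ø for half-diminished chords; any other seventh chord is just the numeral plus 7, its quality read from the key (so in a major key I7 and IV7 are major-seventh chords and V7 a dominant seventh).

V7/V

Stacked in thirds the chord is E-G#-B-D: a dominant seventh chord on E.
E is not a diatonic chord root with this quality in D major, but it lies a perfect fifth above A (V), so the chord functions as an applied dominant of V.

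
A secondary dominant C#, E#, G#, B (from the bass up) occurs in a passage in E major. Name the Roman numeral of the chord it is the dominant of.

ii

The chord is a dominant seventh chord on C#.
A dominant resolves down a perfect fifth: C# → F#. In E major, F# is scale degree 2, i.e. ii.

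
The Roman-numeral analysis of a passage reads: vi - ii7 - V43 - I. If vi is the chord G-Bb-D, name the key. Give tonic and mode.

The anchor chord is a minor triad on G, labeled vi.
vi on G implies G is the submediant; that puts the tonic at Bb, and the lowercase numeral fits major mode.

Bb major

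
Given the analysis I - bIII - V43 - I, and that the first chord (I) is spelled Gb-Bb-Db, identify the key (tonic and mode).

Gb major

I is given as Gb-Bb-Db — a major triad with root Gb.
If Gb is scale degree 1 and the mode makes that degree carry a major triad, the tonic is Gb and the mode is major.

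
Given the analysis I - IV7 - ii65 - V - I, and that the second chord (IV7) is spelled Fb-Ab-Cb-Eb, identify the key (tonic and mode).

Cb major

IV7 is given as Fb-Ab-Cb-Eb — a major seventh chord with root Fb.
Counting down 3 scale steps from Fb places the tonic on Cb; a major seventh chord on degree 4 is diatonic only in major.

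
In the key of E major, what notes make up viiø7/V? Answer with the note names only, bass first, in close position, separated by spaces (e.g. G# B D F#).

A# C# E G#

The slash marks an applied leading-tone chord: viio of V. In E major, V is B, so the leading tone to it is A#, a half step below.
Building a half-diminished seventh chord on A# gives A#-C#-E-G#.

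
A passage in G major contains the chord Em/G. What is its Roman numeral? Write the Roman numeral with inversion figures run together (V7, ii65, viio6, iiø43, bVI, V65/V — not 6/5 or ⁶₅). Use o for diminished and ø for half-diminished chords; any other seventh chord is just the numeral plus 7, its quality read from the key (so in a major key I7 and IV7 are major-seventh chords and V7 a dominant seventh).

Stacked in thirds the chord is E-G-B: a minor triad on E.
E is scale degree 6 in G major, and a minor triad on that degree is written vi.
With G in the bass the chord is in first inversion, so the figured bass is 6.

vi6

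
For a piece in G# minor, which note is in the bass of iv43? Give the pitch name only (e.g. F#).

G#

iv in G# minor has root C#; the chord is C#-E-G#-B.
The figure 43 means second inversion — the fifth is in the bass.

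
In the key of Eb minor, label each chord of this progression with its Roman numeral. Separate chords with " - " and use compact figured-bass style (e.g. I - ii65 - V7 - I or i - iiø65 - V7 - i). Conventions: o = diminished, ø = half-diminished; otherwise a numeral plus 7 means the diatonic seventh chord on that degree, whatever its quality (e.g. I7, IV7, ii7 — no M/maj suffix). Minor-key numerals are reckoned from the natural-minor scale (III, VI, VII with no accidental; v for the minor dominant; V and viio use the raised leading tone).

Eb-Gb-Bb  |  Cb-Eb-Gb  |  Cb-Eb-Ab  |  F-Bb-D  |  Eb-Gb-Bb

Eb-Gb-Bb has root Eb, degree 1 in Eb minor, so i.
Cb-Eb-Gb has root Cb, degree 6 in Eb minor, so VI.
Cb-Eb-Ab has root Ab, degree 4 in Eb minor, so iv6.
F-Bb-D: major triad on Bb = scale degree 5 → V64.
Eb-Gb-Bb has root Eb, degree 1 in Eb minor, so i.

i - VI - iv6 - V64 - i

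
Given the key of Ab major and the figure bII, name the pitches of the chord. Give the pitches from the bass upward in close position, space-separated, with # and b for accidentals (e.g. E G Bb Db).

Bbb Db Fb

Scale degree 2 in Ab major is Bb; lowering it a half step gives Bbb. bII is the Neapolitan chord — a major triad on the lowered second degree.
So the chord is Bbb-Db-Fb.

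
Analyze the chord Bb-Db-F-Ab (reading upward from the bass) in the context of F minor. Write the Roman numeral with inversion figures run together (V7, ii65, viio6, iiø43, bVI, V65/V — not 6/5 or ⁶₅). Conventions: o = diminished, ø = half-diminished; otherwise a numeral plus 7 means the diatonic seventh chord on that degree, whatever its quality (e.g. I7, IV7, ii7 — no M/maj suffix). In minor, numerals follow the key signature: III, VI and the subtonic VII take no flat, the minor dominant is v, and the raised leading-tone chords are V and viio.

iv7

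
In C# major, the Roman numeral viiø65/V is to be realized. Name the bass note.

A#

The applied chord viiø65/V is rooted on F##: F##-A#-C#-E#.
The figure 65 means first inversion — the third is in the bass.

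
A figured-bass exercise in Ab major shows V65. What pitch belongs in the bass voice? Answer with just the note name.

G

V in Ab major has root Eb; the chord is Eb-G-Bb-Db.
The figure 65 means first inversion — the third is in the bass.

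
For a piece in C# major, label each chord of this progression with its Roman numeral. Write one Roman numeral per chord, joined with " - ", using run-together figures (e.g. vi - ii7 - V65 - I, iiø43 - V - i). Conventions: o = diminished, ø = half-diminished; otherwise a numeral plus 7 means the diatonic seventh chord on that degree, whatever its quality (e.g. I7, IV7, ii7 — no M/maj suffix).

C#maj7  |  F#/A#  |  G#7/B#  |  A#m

C#maj7 has root C#, degree 1 in C# major, so I7.
F#/A# has root F#, degree 4 in C# major, so IV6.
G#7/B#: root G# is the dominant; dominant seventh chord there is V65.
A#m has root A#, degree 6 in C# major, so vi.

I7 - IV6 - V65 - vi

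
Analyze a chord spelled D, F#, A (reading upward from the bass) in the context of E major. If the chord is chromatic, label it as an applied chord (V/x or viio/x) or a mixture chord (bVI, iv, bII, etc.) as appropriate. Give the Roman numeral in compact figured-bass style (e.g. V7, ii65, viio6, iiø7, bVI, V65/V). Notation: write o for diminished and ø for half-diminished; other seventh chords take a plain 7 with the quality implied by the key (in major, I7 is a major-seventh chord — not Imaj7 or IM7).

bVII

The pitches D-F#-A form a major triad rooted on D.
D is the lowered seventh degree of E major (diatonic 7 would be D#). This is a major triad on the lowered seventh degree (the subtonic), borrowed from the parallel minor.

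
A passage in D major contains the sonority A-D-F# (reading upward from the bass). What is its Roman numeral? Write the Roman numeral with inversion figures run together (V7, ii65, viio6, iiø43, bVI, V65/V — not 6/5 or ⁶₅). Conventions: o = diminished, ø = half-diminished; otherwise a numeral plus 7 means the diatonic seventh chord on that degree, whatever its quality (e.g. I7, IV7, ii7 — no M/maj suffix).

I64

The pitches D-F#-A form a major triad rooted on D.
D is scale degree 1 in D major, and a major triad on that degree is written I.
With A in the bass the chord is in second inversion, so the figured bass is 64.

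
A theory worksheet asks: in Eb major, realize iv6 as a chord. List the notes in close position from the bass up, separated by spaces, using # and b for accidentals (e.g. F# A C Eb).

Cb Eb Ab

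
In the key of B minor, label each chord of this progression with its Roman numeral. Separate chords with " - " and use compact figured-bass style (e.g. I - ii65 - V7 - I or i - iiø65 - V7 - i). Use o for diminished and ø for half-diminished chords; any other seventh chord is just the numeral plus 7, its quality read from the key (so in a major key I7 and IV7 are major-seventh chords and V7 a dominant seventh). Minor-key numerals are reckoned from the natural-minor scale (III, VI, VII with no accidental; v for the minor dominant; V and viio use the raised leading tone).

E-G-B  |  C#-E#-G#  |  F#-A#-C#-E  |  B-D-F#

iv - V/V - V7 - i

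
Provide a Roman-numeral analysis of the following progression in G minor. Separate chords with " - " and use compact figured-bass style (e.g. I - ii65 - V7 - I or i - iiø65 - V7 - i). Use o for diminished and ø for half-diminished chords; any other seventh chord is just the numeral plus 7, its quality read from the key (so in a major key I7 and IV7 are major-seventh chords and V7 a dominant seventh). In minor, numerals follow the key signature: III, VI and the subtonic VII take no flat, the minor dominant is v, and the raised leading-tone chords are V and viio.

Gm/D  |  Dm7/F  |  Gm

Gm/D has root G, degree 1 in G minor, so i64.
Dm7/F has root D, degree 5 in G minor, so v65.
Gm has root G, degree 1 in G minor, so i.

i64 - v65 - i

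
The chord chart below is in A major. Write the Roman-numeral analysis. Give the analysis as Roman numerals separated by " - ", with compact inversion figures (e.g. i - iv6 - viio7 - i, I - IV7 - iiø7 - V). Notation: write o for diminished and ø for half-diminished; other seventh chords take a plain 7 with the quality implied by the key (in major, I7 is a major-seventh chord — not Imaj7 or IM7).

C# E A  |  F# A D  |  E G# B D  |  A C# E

I6 - IV6 - V7 - I

C#-E-A: root A is the tonic; major triad there is I6.
F#-A-D has root D, degree 4 in A major, so IV6.
E-G#-B-D: root E is the dominant; dominant seventh chord there is V7.
A-C#-E has root A, degree 1 in A major, so I.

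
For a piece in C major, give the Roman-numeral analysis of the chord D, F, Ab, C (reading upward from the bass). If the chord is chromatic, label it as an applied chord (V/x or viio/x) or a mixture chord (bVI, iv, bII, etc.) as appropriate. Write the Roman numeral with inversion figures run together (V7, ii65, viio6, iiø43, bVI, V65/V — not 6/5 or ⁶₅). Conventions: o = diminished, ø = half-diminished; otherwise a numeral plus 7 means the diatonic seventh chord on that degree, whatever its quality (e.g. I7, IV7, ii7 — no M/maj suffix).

iiø7

Stacked in thirds the chord is D-F-Ab-C: a half-diminished seventh chord on D.
D is the second degree of C major. This is the half-diminished supertonic seventh, borrowed from the parallel minor.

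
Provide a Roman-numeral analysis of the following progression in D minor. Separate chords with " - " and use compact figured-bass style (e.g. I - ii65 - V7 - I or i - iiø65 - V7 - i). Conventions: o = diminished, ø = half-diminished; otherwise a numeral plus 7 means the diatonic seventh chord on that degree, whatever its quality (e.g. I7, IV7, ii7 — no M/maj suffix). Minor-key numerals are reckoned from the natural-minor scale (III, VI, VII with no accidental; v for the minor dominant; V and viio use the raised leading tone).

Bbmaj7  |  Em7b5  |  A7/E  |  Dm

VI7 - iiø7 - V43 - i

Bbmaj7: major seventh chord on Bb = scale degree 6 → VI7.
Em7b5 has root E, degree 2 in D minor, so iiø7.
A7/E has root A, degree 5 in D minor, so V43.
Dm has root D, degree 1 in D minor, so i.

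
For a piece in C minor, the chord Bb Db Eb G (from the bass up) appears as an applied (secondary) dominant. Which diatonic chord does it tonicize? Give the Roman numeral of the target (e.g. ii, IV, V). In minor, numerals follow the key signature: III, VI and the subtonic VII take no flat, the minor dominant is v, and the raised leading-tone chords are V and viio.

The chord is a dominant seventh chord on Eb.
A dominant resolves down a perfect fifth: Eb → Ab. In C minor, Ab is scale degree 6, i.e. VI.

VI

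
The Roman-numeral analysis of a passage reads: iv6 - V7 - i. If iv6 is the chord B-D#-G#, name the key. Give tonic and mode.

The chord G#m/B is a minor triad rooted on G#; its label is iv6.
Counting down 3 scale steps from G# places the tonic on D#; a minor triad on degree 4 is diatonic only in minor.

D# minor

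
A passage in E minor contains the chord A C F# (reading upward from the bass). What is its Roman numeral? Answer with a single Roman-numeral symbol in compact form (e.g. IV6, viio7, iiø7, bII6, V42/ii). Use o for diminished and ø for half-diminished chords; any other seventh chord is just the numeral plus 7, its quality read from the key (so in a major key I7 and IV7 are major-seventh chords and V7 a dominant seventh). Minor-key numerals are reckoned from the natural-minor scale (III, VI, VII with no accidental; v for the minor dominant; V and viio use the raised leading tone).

iio6

Stacked in thirds the chord is F#-A-C: a diminished triad on F#.
In E minor, F# is the supertonic; the diatonic diminished triad there is iio.
With A in the bass the chord is in first inversion, so the figured bass is 6.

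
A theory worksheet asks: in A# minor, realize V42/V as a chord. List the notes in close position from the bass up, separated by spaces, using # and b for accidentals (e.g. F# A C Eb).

A# B# D## F##

V42/V is a secondary dominant — the dominant seventh of V. V in A# minor is E#, so the applied chord's root is B#, a perfect fifth above.
Building a dominant seventh chord on B# gives B#-D##-F##-A#.
The figured bass 42 indicates third inversion, placing the seventh (A#) in the bass: A#-B#-D##-F##.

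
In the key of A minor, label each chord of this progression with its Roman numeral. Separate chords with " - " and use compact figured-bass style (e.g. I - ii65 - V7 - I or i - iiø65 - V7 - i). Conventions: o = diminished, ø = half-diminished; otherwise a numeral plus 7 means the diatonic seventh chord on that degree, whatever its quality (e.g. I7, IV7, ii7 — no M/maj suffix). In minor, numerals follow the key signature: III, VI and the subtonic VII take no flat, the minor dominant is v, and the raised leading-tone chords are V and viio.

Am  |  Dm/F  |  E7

i - iv6 - V7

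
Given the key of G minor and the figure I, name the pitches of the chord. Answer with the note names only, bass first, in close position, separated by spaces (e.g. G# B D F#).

G B D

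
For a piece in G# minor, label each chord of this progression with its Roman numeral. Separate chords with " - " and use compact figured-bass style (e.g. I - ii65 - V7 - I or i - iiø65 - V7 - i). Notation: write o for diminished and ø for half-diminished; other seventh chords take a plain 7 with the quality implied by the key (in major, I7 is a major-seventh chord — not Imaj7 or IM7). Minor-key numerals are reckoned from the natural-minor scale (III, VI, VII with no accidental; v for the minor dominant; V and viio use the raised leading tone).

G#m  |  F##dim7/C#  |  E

G#m has root G#, degree 1 in G# minor, so i.
F##dim7/C#: root F## is the leading tone; fully diminished seventh chord there is viio43.
E has root E, degree 6 in G# minor, so VI.

i - viio43 - VI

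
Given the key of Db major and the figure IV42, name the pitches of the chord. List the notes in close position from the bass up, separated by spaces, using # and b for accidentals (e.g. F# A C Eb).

The numeral's case and figure indicate a major seventh chord. In Db major its root, scale degree 4, is Gb.
Stacking thirds from Gb gives Gb-Bb-Db-F.
The figured bass 42 indicates third inversion, placing the seventh (F) in the bass: F-Gb-Bb-Db.

F Gb Bb Db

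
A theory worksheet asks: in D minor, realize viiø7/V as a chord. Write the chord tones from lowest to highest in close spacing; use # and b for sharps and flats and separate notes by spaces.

The slash marks an applied leading-tone chord: viio of V. In D minor, V is A, so the leading tone to it is G#, a half step below.
Building a half-diminished seventh chord on G# gives G#-B-D-F#.

G# B D F#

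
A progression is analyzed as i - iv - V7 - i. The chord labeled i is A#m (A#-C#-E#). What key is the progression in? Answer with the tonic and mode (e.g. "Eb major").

A# minor

The chord A#m is a minor triad rooted on A#; its label is i.
If A# is scale degree 1 and the mode makes that degree carry a minor triad, the tonic is A# and the mode is minor.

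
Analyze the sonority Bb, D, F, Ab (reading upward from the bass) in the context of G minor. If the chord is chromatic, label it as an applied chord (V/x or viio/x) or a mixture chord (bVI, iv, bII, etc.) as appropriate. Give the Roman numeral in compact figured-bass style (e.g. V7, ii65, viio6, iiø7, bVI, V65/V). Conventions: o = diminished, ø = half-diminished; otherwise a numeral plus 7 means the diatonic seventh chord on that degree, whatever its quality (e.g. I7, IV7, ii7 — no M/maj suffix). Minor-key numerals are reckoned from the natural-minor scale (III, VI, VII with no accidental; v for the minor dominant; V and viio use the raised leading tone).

Stacked in thirds the chord is Bb-D-F-Ab: a dominant seventh chord on Bb.
Bb is not a diatonic chord root with this quality in G minor, but it lies a perfect fifth above Eb (VI), so the chord functions as an applied dominant of VI.

V7/VI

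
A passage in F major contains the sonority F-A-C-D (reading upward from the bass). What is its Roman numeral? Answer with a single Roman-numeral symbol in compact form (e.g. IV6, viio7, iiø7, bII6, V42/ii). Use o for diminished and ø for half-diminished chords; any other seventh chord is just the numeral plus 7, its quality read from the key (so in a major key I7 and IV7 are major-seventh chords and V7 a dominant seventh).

vi65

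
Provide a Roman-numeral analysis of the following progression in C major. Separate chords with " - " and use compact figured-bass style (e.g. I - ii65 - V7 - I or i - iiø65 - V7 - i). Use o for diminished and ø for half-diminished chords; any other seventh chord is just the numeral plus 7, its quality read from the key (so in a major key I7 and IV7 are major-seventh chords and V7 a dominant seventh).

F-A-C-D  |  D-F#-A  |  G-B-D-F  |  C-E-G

F-A-C-D: root D is the supertonic; minor seventh chord there is ii65.
D-F#-A: a major triad on D, the applied dominant of V → V/V.
G-B-D-F: dominant seventh chord on G = scale degree 5 → V7.
C-E-G has root C, degree 1 in C major, so I.

ii65 - V/V - V7 - I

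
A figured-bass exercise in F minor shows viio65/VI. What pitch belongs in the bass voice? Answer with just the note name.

The applied chord viio65/VI is rooted on C: C-Eb-Gb-Bbb.
The figure 65 means first inversion — the third is in the bass.

Eb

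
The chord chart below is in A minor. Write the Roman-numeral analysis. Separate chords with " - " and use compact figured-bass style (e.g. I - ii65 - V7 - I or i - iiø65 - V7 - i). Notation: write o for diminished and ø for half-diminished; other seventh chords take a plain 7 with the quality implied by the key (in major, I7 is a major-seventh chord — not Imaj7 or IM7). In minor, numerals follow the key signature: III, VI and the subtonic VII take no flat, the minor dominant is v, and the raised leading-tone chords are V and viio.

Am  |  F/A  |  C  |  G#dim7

Am has root A, degree 1 in A minor, so i.
F/A: major triad on F = scale degree 6 → VI6.
C: root C is the mediant; major triad there is III.
G#dim7: root G# is the leading tone; fully diminished seventh chord there is viio7.

i - VI6 - III - viio7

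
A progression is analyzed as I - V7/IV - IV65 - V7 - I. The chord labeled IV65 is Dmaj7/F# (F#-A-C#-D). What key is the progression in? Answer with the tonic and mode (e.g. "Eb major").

IV65 is given as F#-A-C#-D — a major seventh chord with root D.
IV65 on D implies D is the subdominant; that puts the tonic at A, and the uppercase numeral fits major mode.

A major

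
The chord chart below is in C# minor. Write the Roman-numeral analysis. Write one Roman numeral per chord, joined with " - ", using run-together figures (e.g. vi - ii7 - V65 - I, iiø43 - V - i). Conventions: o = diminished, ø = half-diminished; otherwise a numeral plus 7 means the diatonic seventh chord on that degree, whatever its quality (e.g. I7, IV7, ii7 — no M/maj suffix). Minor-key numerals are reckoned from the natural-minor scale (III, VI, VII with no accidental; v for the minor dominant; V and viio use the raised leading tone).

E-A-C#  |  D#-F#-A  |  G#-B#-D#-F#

VI64 - iio - V7

E-A-C#: major triad on A = scale degree 6 → VI64.
D#-F#-A has root D#, degree 2 in C# minor, so iio.
G#-B#-D#-F#: dominant seventh chord on G# = scale degree 5 → V7.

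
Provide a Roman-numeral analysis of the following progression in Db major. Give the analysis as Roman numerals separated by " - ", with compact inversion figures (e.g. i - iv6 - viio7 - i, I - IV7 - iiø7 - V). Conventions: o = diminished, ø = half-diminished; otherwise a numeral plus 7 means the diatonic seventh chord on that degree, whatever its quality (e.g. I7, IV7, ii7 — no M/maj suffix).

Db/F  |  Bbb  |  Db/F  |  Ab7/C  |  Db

Db/F has root Db, degree 1 in Db major, so I6.
Bbb: major triad on Bbb — chromatic; bVI (borrowed from the parallel minor).
Db/F: major triad on Db = scale degree 1 → I6.
Ab7/C: dominant seventh chord on Ab = scale degree 5 → V65.
Db: root Db is the tonic; major triad there is I.

I6 - bVI - I6 - V65 - I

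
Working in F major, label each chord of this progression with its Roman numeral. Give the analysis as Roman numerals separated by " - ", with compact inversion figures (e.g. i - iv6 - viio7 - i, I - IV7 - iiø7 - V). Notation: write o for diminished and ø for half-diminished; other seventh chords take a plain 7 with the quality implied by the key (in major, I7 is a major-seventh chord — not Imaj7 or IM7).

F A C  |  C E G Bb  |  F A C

I - V7 - I

F-A-C: major triad on F = scale degree 1 → I.
C-E-G-Bb: dominant seventh chord on C = scale degree 5 → V7.
F-A-C has root F, degree 1 in F major, so I.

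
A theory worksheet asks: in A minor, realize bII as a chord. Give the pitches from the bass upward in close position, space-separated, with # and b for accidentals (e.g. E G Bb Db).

bII is the Neapolitan chord — a major triad on the lowered second degree. In A minor that root is Bb.
So the chord is Bb-D-F.

Bb D F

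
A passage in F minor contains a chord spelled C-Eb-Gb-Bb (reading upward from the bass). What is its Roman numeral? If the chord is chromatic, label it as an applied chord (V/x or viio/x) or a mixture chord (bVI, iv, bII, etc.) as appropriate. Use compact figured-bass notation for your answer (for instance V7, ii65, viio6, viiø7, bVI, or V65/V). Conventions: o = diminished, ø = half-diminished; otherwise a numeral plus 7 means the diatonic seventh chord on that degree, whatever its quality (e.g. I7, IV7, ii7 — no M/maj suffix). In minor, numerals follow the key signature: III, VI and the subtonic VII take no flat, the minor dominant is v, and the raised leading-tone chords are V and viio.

viiø7/VI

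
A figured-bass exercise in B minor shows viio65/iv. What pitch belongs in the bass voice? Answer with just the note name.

F#

The applied chord viio65/iv is rooted on D#: D#-F#-A-C.
The figure 65 means first inversion — the third is in the bass.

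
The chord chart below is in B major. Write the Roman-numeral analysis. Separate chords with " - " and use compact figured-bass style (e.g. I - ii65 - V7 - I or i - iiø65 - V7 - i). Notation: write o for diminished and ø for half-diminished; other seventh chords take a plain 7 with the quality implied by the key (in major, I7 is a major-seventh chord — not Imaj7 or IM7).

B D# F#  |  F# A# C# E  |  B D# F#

I - V7 - I

B-D#-F#: root B is the tonic; major triad there is I.
F#-A#-C#-E has root F#, degree 5 in B major, so V7.
B-D#-F# has root B, degree 1 in B major, so I.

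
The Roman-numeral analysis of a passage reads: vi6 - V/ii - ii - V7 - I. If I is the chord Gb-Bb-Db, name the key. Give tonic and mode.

Gb major

The chord Gb is a major triad rooted on Gb; its label is I.
If Gb is scale degree 1 and the mode makes that degree carry a major triad, the tonic is Gb and the mode is major.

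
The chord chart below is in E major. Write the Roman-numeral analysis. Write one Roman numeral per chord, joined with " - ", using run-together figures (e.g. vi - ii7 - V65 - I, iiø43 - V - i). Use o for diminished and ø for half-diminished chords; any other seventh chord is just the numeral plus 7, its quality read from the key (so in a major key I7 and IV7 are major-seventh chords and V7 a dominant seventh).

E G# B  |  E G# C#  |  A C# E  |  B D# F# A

E-G#-B has root E, degree 1 in E major, so I.
E-G#-C# has root C#, degree 6 in E major, so vi6.
A-C#-E: major triad on A = scale degree 4 → IV.
B-D#-F#-A: root B is the dominant; dominant seventh chord there is V7.

I - vi6 - IV - V7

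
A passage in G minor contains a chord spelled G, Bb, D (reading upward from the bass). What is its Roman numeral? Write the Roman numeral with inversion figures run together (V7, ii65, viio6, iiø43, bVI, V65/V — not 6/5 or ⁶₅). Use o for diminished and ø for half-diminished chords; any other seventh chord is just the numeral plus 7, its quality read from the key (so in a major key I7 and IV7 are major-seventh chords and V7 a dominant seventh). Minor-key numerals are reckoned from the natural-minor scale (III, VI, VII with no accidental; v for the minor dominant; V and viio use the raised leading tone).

i

The pitches G-Bb-D form a minor triad rooted on G.
In G minor, G is the tonic; the diatonic minor triad there is i.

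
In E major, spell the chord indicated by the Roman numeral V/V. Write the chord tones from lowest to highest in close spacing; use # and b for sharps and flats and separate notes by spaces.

F# A# C#

V/V is a secondary dominant — the dominant triad of V. V in E major is B, so the applied chord's root is F#, a perfect fifth above.
Building a major triad on F# gives F#-A#-C#.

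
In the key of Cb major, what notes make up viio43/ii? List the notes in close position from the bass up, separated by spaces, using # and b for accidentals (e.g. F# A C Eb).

Gb Bbb C Eb

viio43/ii is a secondary leading-tone chord. The target ii is Db in Cb major; the applied chord is rooted a semitone below, on C.
Building a fully diminished seventh chord on C gives C-Eb-Gb-Bbb.
With the 43 figure the chord is in second inversion; from the bass Gb upward in close position it reads Gb-Bbb-C-Eb.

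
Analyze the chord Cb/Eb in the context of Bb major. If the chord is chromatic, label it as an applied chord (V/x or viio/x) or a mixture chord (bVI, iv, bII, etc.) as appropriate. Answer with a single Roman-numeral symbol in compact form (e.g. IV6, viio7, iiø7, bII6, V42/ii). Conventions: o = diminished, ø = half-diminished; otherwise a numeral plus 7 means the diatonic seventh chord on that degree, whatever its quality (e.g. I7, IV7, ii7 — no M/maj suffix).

Stacked in thirds the chord is Cb-Eb-Gb: a major triad on Cb.
Cb is the lowered second degree of Bb major (diatonic 2 would be C). This is the Neapolitan sixth — a major triad on the lowered second degree, here in its customary first inversion.
With Eb in the bass the chord is in first inversion, so the figured bass is 6.

bII6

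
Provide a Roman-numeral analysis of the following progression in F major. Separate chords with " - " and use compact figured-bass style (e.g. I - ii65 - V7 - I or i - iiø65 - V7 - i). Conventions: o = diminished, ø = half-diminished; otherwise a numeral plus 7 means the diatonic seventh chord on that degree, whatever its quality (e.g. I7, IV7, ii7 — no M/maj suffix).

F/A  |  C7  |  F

I6 - V7 - I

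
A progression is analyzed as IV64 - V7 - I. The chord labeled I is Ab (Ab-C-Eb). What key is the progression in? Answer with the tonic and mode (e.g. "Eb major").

Ab major

The chord Ab is a major triad rooted on Ab; its label is I.
If Ab is scale degree 1 and the mode makes that degree carry a major triad, the tonic is Ab and the mode is major.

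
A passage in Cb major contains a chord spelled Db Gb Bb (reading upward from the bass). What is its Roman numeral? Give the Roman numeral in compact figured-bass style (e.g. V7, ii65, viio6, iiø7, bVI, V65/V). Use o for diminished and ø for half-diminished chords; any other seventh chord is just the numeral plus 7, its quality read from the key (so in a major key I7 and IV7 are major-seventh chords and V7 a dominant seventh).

The pitches Gb-Bb-Db form a major triad rooted on Gb.
In Cb major, Gb is the dominant; the diatonic major triad there is V.
With Db in the bass the chord is in second inversion, so the figured bass is 64.

V64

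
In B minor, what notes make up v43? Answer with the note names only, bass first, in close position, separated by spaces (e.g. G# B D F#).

In B minor, the fifth degree is F#, and the diatonic chord built there is a minor seventh chord.
Stacking thirds from F# gives F#-A-C#-E.
With the 43 figure the chord is in second inversion; from the bass C# upward in close position it reads C#-E-F#-A.

C# E F# A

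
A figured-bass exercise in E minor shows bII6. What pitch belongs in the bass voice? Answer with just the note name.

A

bII in E minor has root F; the chord is F-A-C.
The figure 6 means first inversion — the third is in the bass.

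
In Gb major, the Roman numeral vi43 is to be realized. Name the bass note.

Bb

vi in Gb major has root Eb; the chord is Eb-Gb-Bb-Db.
The figure 43 means second inversion — the fifth is in the bass.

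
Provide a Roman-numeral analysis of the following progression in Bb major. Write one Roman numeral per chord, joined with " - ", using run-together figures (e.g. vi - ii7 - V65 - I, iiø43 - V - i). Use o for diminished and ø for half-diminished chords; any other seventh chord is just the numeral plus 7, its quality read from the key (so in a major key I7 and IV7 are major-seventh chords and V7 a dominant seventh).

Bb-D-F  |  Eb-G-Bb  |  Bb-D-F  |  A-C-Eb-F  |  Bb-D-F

Bb-D-F: major triad on Bb = scale degree 1 → I.
Eb-G-Bb has root Eb, degree 4 in Bb major, so IV.
Bb-D-F has root Bb, degree 1 in Bb major, so I.
A-C-Eb-F: dominant seventh chord on F = scale degree 5 → V65.
Bb-D-F has root Bb, degree 1 in Bb major, so I.

I - IV - I - V65 - I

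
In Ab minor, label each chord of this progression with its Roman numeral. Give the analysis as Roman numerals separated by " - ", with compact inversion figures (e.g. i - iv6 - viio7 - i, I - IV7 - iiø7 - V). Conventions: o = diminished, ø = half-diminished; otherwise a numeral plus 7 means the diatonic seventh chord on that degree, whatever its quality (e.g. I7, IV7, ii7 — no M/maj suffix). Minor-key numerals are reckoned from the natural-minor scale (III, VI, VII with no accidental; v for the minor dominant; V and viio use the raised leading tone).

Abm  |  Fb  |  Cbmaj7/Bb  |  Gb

i - VI - III42 - VII

Abm has root Ab, degree 1 in Ab minor, so i.
Fb: root Fb is the submediant; major triad there is VI.
Cbmaj7/Bb has root Cb, degree 3 in Ab minor, so III42.
Gb: root Gb is the subtonic; major triad there is VII.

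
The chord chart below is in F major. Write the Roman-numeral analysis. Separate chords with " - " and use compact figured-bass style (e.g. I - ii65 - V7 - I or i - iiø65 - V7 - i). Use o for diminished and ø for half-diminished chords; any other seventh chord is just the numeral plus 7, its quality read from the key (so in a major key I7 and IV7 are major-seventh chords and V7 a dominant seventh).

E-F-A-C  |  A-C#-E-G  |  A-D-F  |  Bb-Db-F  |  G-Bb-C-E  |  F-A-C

E-F-A-C: major seventh chord on F = scale degree 1 → I42.
A-C#-E-G: chromatic; A is V of vi, so V7/vi.
A-D-F: minor triad on D = scale degree 6 → vi64.
Bb-Db-F: Bb with this quality isn't in the key; it's iv, borrowed from the parallel minor.
G-Bb-C-E: root C is the dominant; dominant seventh chord there is V43.
F-A-C: major triad on F = scale degree 1 → I.

I42 - V7/vi - vi64 - iv - V43 - I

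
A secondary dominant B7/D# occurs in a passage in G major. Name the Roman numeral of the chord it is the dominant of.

vi

The chord is a dominant seventh chord on B.
A dominant resolves down a perfect fifth: B → E. In G major, E is scale degree 6, i.e. vi.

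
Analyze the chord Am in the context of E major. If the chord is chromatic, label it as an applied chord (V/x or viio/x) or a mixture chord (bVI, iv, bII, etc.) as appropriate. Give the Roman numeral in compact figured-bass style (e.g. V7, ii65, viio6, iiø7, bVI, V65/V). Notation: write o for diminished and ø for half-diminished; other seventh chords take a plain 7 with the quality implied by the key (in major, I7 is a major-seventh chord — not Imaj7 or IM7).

Stacked in thirds the chord is A-C-E: a minor triad on A.
A is the fourth degree of E major. This is the minor subdominant, borrowed from the parallel minor.

iv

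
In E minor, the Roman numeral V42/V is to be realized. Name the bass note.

The applied chord V42/V is rooted on F#: F#-A#-C#-E.
The figure 42 means third inversion — the seventh is in the bass.

E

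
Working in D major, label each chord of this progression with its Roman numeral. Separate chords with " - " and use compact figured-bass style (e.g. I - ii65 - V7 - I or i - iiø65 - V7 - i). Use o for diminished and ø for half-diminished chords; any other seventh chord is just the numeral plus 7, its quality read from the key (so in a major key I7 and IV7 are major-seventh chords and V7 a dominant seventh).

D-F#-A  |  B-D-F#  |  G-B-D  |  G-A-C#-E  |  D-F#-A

I - vi - IV - V42 - I

D-F#-A: major triad on D = scale degree 1 → I.
B-D-F#: root B is the submediant; minor triad there is vi.
G-B-D: major triad on G = scale degree 4 → IV.
G-A-C#-E: root A is the dominant; dominant seventh chord there is V42.
D-F#-A has root D, degree 1 in D major, so I.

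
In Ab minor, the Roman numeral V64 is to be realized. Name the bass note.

V in Ab minor has root Eb; the chord is Eb-G-Bb.
The figure 64 means second inversion — the fifth is in the bass.

Bb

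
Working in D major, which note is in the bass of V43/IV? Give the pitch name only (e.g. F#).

A

The applied chord V43/IV is rooted on D: D-F#-A-C.
The figure 43 means second inversion — the fifth is in the bass.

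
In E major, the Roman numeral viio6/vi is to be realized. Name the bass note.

D#

The applied chord viio6/vi is rooted on B#: B#-D#-F#.
The figure 6 means first inversion — the third is in the bass.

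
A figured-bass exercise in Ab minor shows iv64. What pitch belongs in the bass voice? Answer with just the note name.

iv in Ab minor has root Db; the chord is Db-Fb-Ab.
The figure 64 means second inversion — the fifth is in the bass.

Ab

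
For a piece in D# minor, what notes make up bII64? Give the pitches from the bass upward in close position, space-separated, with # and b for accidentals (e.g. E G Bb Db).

B E G#

Scale degree 2 in D# minor is E#; lowering it a half step gives E. bII64 is the Neapolitan chord — a major triad on the lowered second degree.
So the chord is E-G#-B.
The figured bass 64 indicates second inversion, placing the fifth (B) in the bass: B-E-G#.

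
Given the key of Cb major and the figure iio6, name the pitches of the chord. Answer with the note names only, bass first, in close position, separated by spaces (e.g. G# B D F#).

Fb Abb Db

iio6 is the diminished supertonic triad, borrowed from the parallel minor. In Cb major that root is Db.
So the chord is Db-Fb-Abb.
The figured bass 6 indicates first inversion, placing the third (Fb) in the bass: Fb-Abb-Db.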